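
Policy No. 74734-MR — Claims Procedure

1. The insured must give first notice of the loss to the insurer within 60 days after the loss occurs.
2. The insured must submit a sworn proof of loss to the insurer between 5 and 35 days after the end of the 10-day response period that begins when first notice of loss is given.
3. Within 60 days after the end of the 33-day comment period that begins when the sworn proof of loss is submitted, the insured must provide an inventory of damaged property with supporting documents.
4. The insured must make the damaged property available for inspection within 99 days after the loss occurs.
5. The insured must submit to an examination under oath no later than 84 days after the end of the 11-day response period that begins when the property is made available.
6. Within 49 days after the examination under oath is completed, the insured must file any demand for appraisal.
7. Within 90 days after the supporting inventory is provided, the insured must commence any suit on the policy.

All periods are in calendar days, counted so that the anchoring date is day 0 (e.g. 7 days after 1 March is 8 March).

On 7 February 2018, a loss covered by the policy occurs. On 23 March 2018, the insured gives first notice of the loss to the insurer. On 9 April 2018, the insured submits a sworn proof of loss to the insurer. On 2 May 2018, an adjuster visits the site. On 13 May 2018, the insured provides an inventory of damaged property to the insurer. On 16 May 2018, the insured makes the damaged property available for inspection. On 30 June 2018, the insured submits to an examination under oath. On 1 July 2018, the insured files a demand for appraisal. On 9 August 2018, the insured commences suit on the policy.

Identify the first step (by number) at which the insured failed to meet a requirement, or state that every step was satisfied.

None — every step was satisfied

Step 1: 60 days after 7 February 2018 (when the loss occurs) is 8 April 2018; done 23 March 2018 — timely.
Step 2: the window is 5–35 days after 2 April 2018 (end of the 10-day response period, which began when first notice of loss is given on 23 March 2018), so 7 April 2018 through 7 May 2018; 9 April 2018 falls inside that range.
Step 3: 60 days after 12 May 2018 (end of the 33-day comment period, which began when the sworn proof of loss is submitted on 9 April 2018) is 11 July 2018; completed 13 May 2018, before the deadline.
Step 4: 99 days after 7 February 2018 (when the loss occurs) is 17 May 2018; completed 16 May 2018, before the deadline.
Step 5: 84 days after 27 May 2018 (end of the 11-day response period, which began when the property is made available on 16 May 2018) is 19 August 2018; completed 30 June 2018, before the deadline.
Step 6: 49 days after 30 June 2018 (when the examination under oath is completed) is 18 August 2018; 1 July 2018 is within that limit.
Step 7: 90 days after 13 May 2018 (when the supporting inventory is provided) is 11 August 2018; 9 August 2018 is within that limit.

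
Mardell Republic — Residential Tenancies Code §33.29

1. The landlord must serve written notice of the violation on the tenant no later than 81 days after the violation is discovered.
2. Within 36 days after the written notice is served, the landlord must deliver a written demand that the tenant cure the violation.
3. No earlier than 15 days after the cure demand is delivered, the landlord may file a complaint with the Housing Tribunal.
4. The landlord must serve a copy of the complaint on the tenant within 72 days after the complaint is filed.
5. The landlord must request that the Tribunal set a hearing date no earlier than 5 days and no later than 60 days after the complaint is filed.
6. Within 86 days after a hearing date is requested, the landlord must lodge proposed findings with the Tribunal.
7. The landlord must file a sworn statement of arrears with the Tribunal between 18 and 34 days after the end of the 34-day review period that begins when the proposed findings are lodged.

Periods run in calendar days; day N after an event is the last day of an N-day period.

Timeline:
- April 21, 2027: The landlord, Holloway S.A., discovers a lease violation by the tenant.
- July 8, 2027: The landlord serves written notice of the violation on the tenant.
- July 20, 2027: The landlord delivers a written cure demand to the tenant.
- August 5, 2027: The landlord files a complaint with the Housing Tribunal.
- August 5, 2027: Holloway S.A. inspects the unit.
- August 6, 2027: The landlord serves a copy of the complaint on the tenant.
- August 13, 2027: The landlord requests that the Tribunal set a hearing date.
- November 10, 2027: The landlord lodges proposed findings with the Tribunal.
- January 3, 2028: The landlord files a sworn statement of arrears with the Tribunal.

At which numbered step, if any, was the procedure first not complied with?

Step 6

(1) due by April 21, 2027 + 81 days = July 11, 2027; July 8, 2027 is within that limit.
(2) due by July 8, 2027 + 36 days = August 13, 2027; done July 20, 2027 — timely.
(3) permitted from July 20, 2027 + 15 days = August 4, 2027 onward; done August 5, 2027, after the minimum wait.
(4) due by August 5, 2027 + 72 days = October 16, 2027; August 6, 2027 is within that limit.
(5) the permitted window runs from August 5, 2027 + 5 = August 10, 2027 to August 5, 2027 + 60 = October 4, 2027; done August 13, 2027 — within the window.
(6) due by August 13, 2027 + 86 days = November 7, 2027; not done until November 10, 2027, 3 days after the deadline.
That is the first point of non-compliance.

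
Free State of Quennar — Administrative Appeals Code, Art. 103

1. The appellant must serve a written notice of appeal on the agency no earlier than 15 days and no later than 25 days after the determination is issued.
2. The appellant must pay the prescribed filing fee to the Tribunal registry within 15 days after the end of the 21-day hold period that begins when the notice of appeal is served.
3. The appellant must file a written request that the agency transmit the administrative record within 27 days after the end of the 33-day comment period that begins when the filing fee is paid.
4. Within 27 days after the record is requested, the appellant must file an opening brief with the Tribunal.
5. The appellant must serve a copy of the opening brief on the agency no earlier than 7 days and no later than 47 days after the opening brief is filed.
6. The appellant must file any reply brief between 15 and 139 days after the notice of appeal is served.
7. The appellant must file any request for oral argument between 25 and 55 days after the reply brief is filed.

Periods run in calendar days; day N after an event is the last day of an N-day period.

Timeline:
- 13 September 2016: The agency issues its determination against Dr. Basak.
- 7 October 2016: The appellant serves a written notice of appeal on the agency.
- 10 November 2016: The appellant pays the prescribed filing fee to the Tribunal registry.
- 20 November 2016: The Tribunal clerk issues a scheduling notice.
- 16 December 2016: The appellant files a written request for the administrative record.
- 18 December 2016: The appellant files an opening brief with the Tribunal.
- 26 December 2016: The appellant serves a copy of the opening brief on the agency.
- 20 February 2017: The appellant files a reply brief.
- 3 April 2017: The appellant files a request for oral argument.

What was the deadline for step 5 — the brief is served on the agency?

3 February 2017

Step 5 runs from 18 December 2016, when the opening brief is filed. The window is 7–47 days after 18 December 2016; it closes on 3 February 2017.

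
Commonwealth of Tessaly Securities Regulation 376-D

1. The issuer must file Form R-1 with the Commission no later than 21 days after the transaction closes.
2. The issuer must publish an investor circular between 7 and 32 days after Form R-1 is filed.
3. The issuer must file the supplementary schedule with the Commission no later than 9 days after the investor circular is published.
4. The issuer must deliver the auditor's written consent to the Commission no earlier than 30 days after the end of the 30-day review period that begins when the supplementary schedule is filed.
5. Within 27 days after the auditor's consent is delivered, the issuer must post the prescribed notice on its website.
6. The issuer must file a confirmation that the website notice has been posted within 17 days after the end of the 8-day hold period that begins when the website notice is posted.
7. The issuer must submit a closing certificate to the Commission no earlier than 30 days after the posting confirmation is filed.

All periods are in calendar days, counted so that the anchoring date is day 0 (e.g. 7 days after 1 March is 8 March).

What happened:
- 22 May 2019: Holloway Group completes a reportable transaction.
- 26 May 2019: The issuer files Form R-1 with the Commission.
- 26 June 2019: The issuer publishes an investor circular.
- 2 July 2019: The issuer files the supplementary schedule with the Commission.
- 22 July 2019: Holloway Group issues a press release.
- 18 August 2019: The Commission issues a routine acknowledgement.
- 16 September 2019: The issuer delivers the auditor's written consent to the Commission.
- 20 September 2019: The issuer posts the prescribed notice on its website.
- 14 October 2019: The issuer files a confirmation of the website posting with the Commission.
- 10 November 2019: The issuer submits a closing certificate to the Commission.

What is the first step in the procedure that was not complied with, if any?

Step 1 — counting 21 days from 22 May 2019 (when the transaction closes) gives a deadline of 12 June 2019; completed 26 May 2019, before the deadline.
Step 2 — 7 and 32 days from 26 May 2019 (when Form R-1 is filed) are 2 June 2019 and 27 June 2019 respectively; 26 June 2019 falls inside that range.
Step 3 — counting 9 days from 26 June 2019 (when the investor circular is published) gives a deadline of 5 July 2019; 2 July 2019 is within that limit.
Step 4 — must wait 30 days from 1 August 2019 (end of the 30-day review period, which began when the supplementary schedule is filed on 2 July 2019), so not before 31 August 2019; done 16 September 2019, after the minimum wait.
Step 5 — counting 27 days from 16 September 2019 (when the auditor's consent is delivered) gives a deadline of 13 October 2019; done 20 September 2019 — timely.
Step 6 — counting 17 days from 28 September 2019 (end of the 8-day hold period, which began when the website notice is posted on 20 September 2019) gives a deadline of 15 October 2019; 14 October 2019 is within that limit.
Step 7 — must wait 30 days from 14 October 2019 (when the posting confirmation is filed), so not before 13 November 2019; 10 November 2019 is 3 days before the earliest permitted date.
No need to go further; step 7 was not satisfied.

Step 7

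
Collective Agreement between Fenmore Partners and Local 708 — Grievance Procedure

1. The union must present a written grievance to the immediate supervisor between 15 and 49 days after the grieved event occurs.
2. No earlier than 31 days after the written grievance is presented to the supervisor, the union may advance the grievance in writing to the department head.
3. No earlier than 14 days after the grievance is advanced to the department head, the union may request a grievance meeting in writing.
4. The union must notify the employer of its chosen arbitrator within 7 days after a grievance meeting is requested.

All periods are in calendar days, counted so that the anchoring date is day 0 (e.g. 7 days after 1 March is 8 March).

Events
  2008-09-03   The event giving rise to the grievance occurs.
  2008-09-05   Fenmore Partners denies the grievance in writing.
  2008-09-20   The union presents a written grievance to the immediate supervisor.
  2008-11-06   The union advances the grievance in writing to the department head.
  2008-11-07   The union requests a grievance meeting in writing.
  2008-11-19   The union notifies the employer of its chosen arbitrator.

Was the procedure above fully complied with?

No

Step 1 — 15 and 49 days from 2008-09-03 (when the grieved event occurs) are 2008-09-18 and 2008-10-22 respectively; 2008-09-20 falls inside that range.
Step 2 — must wait 31 days from 2008-09-20 (when the written grievance is presented to the supervisor), so not before 2008-10-21; done 2008-11-06 — permitted.
Step 3 — must wait 14 days from 2008-11-06 (when the grievance is advanced to the department head), so not before 2008-11-20; 2008-11-07 is 13 days before the earliest permitted date.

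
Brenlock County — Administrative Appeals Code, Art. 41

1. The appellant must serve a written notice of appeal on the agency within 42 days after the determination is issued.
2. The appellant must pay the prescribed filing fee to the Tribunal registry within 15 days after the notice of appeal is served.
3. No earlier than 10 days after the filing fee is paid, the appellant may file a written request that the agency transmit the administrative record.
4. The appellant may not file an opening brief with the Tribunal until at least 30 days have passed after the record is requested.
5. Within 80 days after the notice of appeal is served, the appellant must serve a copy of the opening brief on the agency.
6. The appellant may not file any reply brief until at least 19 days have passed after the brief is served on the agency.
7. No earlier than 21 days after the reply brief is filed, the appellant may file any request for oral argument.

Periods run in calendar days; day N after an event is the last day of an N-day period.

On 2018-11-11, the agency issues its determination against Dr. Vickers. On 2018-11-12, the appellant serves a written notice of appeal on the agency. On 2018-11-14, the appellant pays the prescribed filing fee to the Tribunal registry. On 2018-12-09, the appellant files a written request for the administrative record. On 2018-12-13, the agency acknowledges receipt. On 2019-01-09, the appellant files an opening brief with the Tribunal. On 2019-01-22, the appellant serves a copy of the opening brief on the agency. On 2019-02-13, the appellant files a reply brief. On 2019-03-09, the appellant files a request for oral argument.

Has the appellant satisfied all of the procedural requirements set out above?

Yes

Step 1: 42 days after 2018-11-11 (when the determination is issued) is 2018-12-23; completed 2018-11-12, before the deadline.
Step 2: 15 days after 2018-11-12 (when the notice of appeal is served) is 2018-11-27; done 2018-11-14 — timely.
Step 3: the earliest permitted date is 10 days after 2018-11-14 (when the filing fee is paid), i.e. 2018-11-24; done 2018-12-09 — permitted.
Step 4: the earliest permitted date is 30 days after 2018-12-09 (when the record is requested), i.e. 2019-01-08; done 2019-01-09, after the minimum wait.
Step 5: 80 days after 2018-11-12 (when the notice of appeal is served) is 2019-01-31; 2019-01-22 is within that limit.
Step 6: the earliest permitted date is 19 days after 2019-01-22 (when the brief is served on the agency), i.e. 2019-02-10; done 2019-02-13 — permitted.
Step 7: the earliest permitted date is 21 days after 2019-02-13 (when the reply brief is filed), i.e. 2019-03-06; done 2019-03-09, after the minimum wait.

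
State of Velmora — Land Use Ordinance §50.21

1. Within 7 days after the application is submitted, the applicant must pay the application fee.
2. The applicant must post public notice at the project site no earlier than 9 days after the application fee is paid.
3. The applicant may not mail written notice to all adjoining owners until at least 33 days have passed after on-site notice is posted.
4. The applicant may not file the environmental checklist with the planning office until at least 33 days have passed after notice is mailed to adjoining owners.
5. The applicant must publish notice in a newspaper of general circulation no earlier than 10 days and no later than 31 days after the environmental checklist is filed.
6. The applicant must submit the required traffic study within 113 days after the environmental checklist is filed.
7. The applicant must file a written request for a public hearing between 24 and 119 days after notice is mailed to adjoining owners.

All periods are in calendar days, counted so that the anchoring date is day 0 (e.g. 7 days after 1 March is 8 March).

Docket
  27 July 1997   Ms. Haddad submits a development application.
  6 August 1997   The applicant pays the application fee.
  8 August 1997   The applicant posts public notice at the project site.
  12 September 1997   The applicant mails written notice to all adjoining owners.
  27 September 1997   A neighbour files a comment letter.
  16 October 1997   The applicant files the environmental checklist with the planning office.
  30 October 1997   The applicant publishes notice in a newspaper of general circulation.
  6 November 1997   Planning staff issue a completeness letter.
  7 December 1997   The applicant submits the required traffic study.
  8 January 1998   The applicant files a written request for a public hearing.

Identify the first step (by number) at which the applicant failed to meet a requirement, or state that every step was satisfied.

Step 1

(1) due by 27 July 1997 + 7 days = 3 August 1997; not done until 6 August 1997, 3 days after the deadline.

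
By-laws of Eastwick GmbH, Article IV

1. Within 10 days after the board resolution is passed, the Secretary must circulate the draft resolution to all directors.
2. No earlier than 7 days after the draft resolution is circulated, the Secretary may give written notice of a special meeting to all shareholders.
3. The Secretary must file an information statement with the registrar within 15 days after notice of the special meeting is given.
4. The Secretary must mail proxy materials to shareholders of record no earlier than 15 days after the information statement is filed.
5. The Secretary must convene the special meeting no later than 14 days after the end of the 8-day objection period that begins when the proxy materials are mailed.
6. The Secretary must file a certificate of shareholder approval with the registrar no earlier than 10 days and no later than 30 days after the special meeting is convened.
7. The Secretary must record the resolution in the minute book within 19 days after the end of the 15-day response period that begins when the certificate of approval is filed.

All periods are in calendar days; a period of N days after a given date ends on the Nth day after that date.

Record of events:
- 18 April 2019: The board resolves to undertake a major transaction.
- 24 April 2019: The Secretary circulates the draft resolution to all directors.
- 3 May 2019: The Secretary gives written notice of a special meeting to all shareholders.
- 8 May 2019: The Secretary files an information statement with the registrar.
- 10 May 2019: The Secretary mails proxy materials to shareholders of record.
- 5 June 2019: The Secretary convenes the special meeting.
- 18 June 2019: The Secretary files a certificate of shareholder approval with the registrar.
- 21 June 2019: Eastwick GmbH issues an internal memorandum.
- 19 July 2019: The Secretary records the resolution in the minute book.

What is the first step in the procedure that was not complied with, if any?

Step 1: 10 days after 18 April 2019 (when the board resolution is passed) is 28 April 2019; 24 April 2019 is within that limit.
Step 2: the earliest permitted date is 7 days after 24 April 2019 (when the draft resolution is circulated), i.e. 1 May 2019; done 3 May 2019 — permitted.
Step 3: 15 days after 3 May 2019 (when notice of the special meeting is given) is 18 May 2019; done 8 May 2019 — timely.
Step 4: the earliest permitted date is 15 days after 8 May 2019 (when the information statement is filed), i.e. 23 May 2019; done 10 May 2019 — 13 days too early.
The procedure was therefore not followed at step 4.

Step 4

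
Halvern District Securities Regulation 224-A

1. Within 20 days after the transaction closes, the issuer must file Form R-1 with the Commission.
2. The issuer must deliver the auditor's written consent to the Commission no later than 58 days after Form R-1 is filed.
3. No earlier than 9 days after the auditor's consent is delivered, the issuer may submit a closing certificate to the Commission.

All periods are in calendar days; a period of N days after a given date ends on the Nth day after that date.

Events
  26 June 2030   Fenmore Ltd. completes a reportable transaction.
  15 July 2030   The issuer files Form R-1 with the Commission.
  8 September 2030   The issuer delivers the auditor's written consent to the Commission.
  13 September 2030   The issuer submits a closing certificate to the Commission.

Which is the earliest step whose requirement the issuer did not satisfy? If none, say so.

Step 1 — counting 20 days from 26 June 2030 (when the transaction closes) gives a deadline of 16 July 2030; 15 July 2030 is within that limit.
Step 2 — counting 58 days from 15 July 2030 (when Form R-1 is filed) gives a deadline of 11 September 2030; completed 8 September 2030, before the deadline.
Step 3 — must wait 9 days from 8 September 2030 (when the auditor's consent is delivered), so not before 17 September 2030; 13 September 2030 is 4 days before the earliest permitted date.

Step 3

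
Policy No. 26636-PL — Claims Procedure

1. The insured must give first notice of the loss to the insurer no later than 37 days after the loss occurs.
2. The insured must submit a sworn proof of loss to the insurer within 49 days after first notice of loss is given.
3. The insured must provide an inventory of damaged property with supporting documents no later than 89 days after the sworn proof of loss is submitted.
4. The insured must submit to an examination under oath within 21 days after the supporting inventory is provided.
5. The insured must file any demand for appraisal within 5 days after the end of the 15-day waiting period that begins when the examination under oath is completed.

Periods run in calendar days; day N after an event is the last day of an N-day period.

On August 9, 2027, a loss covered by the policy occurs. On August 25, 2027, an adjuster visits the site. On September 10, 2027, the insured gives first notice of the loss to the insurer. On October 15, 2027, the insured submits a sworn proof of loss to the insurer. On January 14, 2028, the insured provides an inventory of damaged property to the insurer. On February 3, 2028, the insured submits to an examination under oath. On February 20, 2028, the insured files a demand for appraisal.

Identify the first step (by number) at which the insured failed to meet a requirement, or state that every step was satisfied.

Step 3

Step 1: 37 days after August 9, 2027 (when the loss occurs) is September 15, 2027; completed September 10, 2027, before the deadline.
Step 2: 49 days after September 10, 2027 (when first notice of loss is given) is October 29, 2027; completed October 15, 2027, before the deadline.
Step 3: 89 days after October 15, 2027 (when the sworn proof of loss is submitted) is January 12, 2028; done January 14, 2028 — 2 days late.
No need to go further; step 3 was not satisfied.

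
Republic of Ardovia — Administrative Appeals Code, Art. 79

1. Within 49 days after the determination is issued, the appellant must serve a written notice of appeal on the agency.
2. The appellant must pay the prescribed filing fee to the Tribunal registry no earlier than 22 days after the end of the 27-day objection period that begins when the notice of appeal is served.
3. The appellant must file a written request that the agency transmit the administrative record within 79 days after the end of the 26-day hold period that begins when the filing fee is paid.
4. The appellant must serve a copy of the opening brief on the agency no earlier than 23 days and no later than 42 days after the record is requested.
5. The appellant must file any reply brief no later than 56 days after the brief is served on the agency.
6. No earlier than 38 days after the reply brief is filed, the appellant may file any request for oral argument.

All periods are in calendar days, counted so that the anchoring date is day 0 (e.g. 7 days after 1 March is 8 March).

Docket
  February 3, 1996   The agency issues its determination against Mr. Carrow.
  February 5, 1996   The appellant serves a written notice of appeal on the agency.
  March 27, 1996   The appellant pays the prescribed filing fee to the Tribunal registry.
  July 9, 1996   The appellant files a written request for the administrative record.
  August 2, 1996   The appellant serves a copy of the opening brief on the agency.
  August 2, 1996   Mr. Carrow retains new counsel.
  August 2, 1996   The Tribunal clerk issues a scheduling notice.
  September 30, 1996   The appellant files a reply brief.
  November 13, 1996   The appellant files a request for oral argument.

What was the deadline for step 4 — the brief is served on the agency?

August 20, 1996

Step 4 runs from July 9, 1996, when the record is requested. The window is 23–42 days after July 9, 1996; it closes on August 20, 1996.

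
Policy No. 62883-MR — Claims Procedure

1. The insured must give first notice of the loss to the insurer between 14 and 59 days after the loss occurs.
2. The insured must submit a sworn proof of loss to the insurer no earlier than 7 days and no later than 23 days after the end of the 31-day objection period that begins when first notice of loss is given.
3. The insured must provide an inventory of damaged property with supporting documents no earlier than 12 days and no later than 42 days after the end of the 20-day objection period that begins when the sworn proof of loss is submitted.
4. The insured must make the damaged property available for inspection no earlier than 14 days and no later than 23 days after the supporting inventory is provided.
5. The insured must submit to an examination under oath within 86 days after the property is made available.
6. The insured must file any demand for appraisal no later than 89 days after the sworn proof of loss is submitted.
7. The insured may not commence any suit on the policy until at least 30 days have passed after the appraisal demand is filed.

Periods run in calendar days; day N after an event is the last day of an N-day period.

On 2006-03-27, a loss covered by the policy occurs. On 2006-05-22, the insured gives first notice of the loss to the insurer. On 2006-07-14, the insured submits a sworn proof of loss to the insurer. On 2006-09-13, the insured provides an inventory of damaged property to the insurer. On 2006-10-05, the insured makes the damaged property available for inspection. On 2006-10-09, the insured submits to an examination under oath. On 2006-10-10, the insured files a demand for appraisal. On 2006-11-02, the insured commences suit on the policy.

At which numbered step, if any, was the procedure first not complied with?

Step 1 — 14 and 59 days from 2006-03-27 (when the loss occurs) are 2006-04-10 and 2006-05-25 respectively; done 2006-05-22, which is between those dates.
Step 2 — 7 and 23 days from 2006-06-22 (end of the 31-day objection period, which began when first notice of loss is given on 2006-05-22) are 2006-06-29 and 2006-07-15 respectively; done 2006-07-14, which is between those dates.
Step 3 — 12 and 42 days from 2006-08-03 (end of the 20-day objection period, which began when the sworn proof of loss is submitted on 2006-07-14) are 2006-08-15 and 2006-09-14 respectively; 2006-09-13 falls inside that range.
Step 4 — 14 and 23 days from 2006-09-13 (when the supporting inventory is provided) are 2006-09-27 and 2006-10-06 respectively; done 2006-10-05 — within the window.
Step 5 — counting 86 days from 2006-10-05 (when the property is made available) gives a deadline of 2006-12-30; 2006-10-09 is within that limit.
Step 6 — counting 89 days from 2006-07-14 (when the sworn proof of loss is submitted) gives a deadline of 2006-10-11; done 2006-10-10 — timely.
Step 7 — must wait 30 days from 2006-10-10 (when the appraisal demand is filed), so not before 2006-11-09; 2006-11-02 is 7 days before the earliest permitted date.

Step 7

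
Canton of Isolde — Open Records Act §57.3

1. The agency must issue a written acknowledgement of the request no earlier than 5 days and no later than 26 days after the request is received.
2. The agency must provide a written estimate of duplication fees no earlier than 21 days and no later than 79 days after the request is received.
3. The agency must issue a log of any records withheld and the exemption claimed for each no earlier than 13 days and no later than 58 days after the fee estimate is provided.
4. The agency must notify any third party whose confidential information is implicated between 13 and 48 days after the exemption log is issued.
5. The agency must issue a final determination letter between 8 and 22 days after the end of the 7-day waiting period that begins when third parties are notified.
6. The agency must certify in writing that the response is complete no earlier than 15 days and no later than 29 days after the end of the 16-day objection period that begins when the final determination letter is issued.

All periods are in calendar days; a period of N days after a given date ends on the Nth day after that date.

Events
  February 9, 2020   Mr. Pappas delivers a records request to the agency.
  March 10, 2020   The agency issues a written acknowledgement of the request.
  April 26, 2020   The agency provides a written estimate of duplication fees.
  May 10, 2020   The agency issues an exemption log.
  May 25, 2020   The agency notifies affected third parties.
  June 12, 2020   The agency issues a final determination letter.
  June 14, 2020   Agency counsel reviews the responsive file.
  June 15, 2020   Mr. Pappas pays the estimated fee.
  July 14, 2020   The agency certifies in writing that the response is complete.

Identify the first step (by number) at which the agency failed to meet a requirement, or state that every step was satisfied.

Step 1: the window is 5–26 days after February 9, 2020 (when the request is received), so February 14, 2020 through March 6, 2020; March 10, 2020 is 4 days past the end of the window.

Step 1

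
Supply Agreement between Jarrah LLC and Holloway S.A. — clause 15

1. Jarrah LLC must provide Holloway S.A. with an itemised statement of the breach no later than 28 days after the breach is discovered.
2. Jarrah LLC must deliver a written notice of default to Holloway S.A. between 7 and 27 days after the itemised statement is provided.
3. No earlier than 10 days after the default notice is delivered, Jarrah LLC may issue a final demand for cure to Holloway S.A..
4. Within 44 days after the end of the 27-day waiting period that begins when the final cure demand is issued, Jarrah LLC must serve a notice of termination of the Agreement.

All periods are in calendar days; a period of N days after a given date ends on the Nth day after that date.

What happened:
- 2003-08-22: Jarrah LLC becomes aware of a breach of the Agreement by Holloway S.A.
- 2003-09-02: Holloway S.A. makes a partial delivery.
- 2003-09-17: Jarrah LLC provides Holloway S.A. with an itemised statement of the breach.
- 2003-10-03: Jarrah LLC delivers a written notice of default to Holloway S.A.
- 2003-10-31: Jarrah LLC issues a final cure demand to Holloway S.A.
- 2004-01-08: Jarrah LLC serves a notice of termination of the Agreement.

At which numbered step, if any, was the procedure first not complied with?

(1) due by 2003-08-22 + 28 days = 2003-09-19; 2003-09-17 is within that limit.
(2) the permitted window runs from 2003-09-17 + 7 = 2003-09-24 to 2003-09-17 + 27 = 2003-10-14; done 2003-10-03 — within the window.
(3) permitted from 2003-10-03 + 10 days = 2003-10-13 onward; done 2003-10-31, after the minimum wait.
(4) due by 2003-11-27 + 44 days = 2004-01-10; 2004-01-08 is within that limit.

None — every step was satisfied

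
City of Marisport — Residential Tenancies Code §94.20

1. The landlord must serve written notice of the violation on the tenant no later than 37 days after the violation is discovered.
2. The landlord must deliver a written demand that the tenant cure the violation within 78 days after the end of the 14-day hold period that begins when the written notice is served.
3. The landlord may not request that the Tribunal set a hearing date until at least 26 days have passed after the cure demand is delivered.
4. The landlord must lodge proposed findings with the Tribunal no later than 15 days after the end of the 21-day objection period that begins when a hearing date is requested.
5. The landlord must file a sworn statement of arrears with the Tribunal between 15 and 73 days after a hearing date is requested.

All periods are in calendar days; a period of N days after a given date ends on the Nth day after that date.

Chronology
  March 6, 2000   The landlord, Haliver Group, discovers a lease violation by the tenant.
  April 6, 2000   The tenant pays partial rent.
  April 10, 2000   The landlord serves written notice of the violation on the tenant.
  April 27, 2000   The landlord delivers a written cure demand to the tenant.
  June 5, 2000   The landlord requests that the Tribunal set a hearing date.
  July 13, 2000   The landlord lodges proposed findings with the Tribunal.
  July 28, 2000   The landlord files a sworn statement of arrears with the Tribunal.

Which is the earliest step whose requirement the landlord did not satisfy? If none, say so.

(1) due by March 6, 2000 + 37 days = April 12, 2000; April 10, 2000 is within that limit.
(2) due by April 24, 2000 + 78 days = July 11, 2000; done April 27, 2000 — timely.
(3) permitted from April 27, 2000 + 26 days = May 23, 2000 onward; done June 5, 2000, after the minimum wait.
(4) due by June 26, 2000 + 15 days = July 11, 2000; done July 13, 2000 — 2 days late.

Step 4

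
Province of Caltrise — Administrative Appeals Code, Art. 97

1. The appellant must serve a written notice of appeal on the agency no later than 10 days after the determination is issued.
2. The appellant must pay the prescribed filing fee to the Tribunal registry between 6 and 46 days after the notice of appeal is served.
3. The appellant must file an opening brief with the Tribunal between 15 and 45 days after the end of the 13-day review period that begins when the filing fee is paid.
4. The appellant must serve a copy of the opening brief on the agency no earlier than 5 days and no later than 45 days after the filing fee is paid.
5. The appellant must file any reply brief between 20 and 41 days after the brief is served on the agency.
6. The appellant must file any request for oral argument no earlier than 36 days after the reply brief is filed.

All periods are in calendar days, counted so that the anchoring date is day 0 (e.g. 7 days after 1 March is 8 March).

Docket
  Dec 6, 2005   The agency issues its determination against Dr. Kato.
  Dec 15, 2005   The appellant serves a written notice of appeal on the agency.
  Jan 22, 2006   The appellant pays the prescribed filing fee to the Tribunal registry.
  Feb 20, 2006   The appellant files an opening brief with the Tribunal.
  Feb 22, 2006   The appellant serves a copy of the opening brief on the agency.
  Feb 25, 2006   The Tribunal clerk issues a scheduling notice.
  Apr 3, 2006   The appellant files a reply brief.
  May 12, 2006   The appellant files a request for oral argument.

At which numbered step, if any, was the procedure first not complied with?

Step 1: 10 days after Dec 6, 2005 (when the determination is issued) is Dec 16, 2005; done Dec 15, 2005 — timely.
Step 2: the window is 6–46 days after Dec 15, 2005 (when the notice of appeal is served), so Dec 21, 2005 through Jan 30, 2006; Jan 22, 2006 falls inside that range.
Step 3: the window is 15–45 days after Feb 4, 2006 (end of the 13-day review period, which began when the filing fee is paid on Jan 22, 2006), so Feb 19, 2006 through Mar 21, 2006; done Feb 20, 2006 — within the window.
Step 4: the window is 5–45 days after Jan 22, 2006 (when the filing fee is paid), so Jan 27, 2006 through Mar 8, 2006; done Feb 22, 2006 — within the window.
Step 5: the window is 20–41 days after Feb 22, 2006 (when the brief is served on the agency), so Mar 14, 2006 through Apr 4, 2006; Apr 3, 2006 falls inside that range.
Step 6: the earliest permitted date is 36 days after Apr 3, 2006 (when the reply brief is filed), i.e. May 9, 2006; done May 12, 2006 — permitted.

None — every step was satisfied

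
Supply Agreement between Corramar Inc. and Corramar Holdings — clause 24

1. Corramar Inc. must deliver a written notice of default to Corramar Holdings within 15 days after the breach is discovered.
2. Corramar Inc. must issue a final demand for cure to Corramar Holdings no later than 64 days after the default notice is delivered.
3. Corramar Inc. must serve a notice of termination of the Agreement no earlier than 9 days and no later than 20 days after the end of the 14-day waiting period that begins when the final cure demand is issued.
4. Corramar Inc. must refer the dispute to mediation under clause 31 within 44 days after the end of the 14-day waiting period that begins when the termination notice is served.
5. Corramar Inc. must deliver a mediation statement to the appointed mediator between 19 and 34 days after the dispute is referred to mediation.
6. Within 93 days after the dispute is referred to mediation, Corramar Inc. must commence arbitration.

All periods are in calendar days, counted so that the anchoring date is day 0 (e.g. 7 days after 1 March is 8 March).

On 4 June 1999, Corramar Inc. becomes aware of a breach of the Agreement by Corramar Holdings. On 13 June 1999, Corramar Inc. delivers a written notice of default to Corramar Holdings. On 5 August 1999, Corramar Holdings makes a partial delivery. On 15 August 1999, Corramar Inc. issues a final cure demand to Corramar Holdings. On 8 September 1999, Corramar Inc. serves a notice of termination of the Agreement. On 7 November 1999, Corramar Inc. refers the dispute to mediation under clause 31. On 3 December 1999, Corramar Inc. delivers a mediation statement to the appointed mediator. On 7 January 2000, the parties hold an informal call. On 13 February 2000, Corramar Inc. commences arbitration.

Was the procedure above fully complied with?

Step 1 — counting 15 days from 4 June 1999 (when the breach is discovered) gives a deadline of 19 June 1999; done 13 June 1999 — timely.
Step 2 — counting 64 days from 13 June 1999 (when the default notice is delivered) gives a deadline of 16 August 1999; completed 15 August 1999, before the deadline.
Step 3 — 9 and 20 days from 29 August 1999 (end of the 14-day waiting period, which began when the final cure demand is issued on 15 August 1999) are 7 September 1999 and 18 September 1999 respectively; 8 September 1999 falls inside that range.
Step 4 — counting 44 days from 22 September 1999 (end of the 14-day waiting period, which began when the termination notice is served on 8 September 1999) gives a deadline of 5 November 1999; 7 November 1999 misses that deadline by 2 days.

No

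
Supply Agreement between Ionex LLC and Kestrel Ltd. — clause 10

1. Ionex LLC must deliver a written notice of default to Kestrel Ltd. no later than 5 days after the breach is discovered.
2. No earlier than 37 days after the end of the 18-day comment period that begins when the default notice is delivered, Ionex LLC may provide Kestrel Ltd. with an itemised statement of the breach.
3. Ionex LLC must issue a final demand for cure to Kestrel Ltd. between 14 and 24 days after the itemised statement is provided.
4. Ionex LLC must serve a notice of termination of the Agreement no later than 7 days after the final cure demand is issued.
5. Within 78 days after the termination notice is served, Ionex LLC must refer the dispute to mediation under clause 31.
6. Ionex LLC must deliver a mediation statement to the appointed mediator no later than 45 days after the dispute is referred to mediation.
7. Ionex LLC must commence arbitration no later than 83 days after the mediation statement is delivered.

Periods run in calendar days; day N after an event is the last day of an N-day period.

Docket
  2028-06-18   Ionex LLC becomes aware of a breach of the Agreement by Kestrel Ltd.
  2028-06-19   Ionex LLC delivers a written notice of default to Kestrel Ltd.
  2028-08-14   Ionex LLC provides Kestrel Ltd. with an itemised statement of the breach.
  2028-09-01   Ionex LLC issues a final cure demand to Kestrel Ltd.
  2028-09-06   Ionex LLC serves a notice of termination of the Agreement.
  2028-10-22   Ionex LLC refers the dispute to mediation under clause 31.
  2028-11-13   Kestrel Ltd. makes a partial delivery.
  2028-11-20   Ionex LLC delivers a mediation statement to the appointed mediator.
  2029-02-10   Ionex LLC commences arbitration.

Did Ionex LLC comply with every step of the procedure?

Yes

Step 1: 5 days after 2028-06-18 (when the breach is discovered) is 2028-06-23; completed 2028-06-19, before the deadline.
Step 2: the earliest permitted date is 37 days after 2028-07-07 (end of the 18-day comment period, which began when the default notice is delivered on 2028-06-19), i.e. 2028-08-13; done 2028-08-14 — permitted.
Step 3: the window is 14–24 days after 2028-08-14 (when the itemised statement is provided), so 2028-08-28 through 2028-09-07; done 2028-09-01 — within the window.
Step 4: 7 days after 2028-09-01 (when the final cure demand is issued) is 2028-09-08; done 2028-09-06 — timely.
Step 5: 78 days after 2028-09-06 (when the termination notice is served) is 2028-11-23; 2028-10-22 is within that limit.
Step 6: 45 days after 2028-10-22 (when the dispute is referred to mediation) is 2028-12-06; completed 2028-11-20, before the deadline.
Step 7: 83 days after 2028-11-20 (when the mediation statement is delivered) is 2029-02-11; done 2029-02-10 — timely.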